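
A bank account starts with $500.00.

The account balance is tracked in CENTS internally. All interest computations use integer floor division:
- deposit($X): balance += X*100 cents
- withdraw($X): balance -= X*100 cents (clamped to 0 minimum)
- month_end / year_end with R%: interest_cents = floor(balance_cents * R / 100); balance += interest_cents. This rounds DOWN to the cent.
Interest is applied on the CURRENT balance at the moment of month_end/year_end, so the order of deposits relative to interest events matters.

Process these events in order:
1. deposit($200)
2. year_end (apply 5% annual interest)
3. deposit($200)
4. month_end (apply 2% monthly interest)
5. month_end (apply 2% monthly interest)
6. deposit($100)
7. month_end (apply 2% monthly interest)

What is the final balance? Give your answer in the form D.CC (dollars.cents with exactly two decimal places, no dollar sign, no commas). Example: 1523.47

Answer: 1094.22

Derivation:
After 1 (deposit($200)): balance=$700.00 total_interest=$0.00
After 2 (year_end (apply 5% annual interest)): balance=$735.00 total_interest=$35.00
After 3 (deposit($200)): balance=$935.00 total_interest=$35.00
After 4 (month_end (apply 2% monthly interest)): balance=$953.70 total_interest=$53.70
After 5 (month_end (apply 2% monthly interest)): balance=$972.77 total_interest=$72.77
After 6 (deposit($100)): balance=$1072.77 total_interest=$72.77
After 7 (month_end (apply 2% monthly interest)): balance=$1094.22 total_interest=$94.22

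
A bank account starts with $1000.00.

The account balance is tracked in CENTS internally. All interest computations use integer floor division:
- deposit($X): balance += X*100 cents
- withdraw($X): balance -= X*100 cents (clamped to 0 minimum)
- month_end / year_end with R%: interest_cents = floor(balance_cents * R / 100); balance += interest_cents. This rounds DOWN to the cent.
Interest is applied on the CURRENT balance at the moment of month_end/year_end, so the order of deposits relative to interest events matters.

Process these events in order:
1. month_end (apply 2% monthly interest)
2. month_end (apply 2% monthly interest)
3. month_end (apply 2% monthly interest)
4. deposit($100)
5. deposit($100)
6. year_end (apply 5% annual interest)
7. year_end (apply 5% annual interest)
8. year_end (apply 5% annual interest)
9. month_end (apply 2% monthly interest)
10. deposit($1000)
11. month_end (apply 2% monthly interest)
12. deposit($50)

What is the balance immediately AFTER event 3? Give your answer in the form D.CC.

After 1 (month_end (apply 2% monthly interest)): balance=$1020.00 total_interest=$20.00
After 2 (month_end (apply 2% monthly interest)): balance=$1040.40 total_interest=$40.40
After 3 (month_end (apply 2% monthly interest)): balance=$1061.20 total_interest=$61.20

Answer: 1061.20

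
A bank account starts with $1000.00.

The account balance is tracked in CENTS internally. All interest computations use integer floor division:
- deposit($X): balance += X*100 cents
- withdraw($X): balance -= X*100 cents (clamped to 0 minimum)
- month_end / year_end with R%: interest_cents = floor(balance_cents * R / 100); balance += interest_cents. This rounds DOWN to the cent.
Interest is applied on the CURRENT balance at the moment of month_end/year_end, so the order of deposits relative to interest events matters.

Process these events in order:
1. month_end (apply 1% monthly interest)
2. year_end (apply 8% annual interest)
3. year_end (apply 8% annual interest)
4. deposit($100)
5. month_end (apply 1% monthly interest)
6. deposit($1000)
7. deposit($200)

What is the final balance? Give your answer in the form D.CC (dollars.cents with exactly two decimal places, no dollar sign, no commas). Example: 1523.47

Answer: 2490.84

Derivation:
After 1 (month_end (apply 1% monthly interest)): balance=$1010.00 total_interest=$10.00
After 2 (year_end (apply 8% annual interest)): balance=$1090.80 total_interest=$90.80
After 3 (year_end (apply 8% annual interest)): balance=$1178.06 total_interest=$178.06
After 4 (deposit($100)): balance=$1278.06 total_interest=$178.06
After 5 (month_end (apply 1% monthly interest)): balance=$1290.84 total_interest=$190.84
After 6 (deposit($1000)): balance=$2290.84 total_interest=$190.84
After 7 (deposit($200)): balance=$2490.84 total_interest=$190.84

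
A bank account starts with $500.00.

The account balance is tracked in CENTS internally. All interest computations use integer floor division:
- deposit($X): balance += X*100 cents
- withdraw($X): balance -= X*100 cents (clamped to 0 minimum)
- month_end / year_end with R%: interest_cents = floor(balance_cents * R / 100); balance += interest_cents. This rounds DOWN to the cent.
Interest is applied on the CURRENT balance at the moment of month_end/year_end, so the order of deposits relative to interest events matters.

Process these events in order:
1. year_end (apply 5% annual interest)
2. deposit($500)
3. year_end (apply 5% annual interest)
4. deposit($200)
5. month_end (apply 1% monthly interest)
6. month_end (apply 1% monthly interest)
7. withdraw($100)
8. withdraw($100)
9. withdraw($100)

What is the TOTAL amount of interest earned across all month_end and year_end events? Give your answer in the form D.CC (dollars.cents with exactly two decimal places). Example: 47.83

Answer: 101.90

Derivation:
After 1 (year_end (apply 5% annual interest)): balance=$525.00 total_interest=$25.00
After 2 (deposit($500)): balance=$1025.00 total_interest=$25.00
After 3 (year_end (apply 5% annual interest)): balance=$1076.25 total_interest=$76.25
After 4 (deposit($200)): balance=$1276.25 total_interest=$76.25
After 5 (month_end (apply 1% monthly interest)): balance=$1289.01 total_interest=$89.01
After 6 (month_end (apply 1% monthly interest)): balance=$1301.90 total_interest=$101.90
After 7 (withdraw($100)): balance=$1201.90 total_interest=$101.90
After 8 (withdraw($100)): balance=$1101.90 total_interest=$101.90
After 9 (withdraw($100)): balance=$1001.90 total_interest=$101.90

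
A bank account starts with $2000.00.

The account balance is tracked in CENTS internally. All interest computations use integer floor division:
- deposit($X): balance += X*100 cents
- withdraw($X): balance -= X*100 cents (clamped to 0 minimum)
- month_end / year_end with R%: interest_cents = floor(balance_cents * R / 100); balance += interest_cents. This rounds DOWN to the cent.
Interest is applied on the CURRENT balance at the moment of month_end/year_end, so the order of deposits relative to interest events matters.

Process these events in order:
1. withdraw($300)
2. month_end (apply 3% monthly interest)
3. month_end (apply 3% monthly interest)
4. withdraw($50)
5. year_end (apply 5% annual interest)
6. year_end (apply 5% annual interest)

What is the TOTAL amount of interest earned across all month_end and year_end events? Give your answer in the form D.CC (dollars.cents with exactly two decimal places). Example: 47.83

Answer: 283.26

Derivation:
After 1 (withdraw($300)): balance=$1700.00 total_interest=$0.00
After 2 (month_end (apply 3% monthly interest)): balance=$1751.00 total_interest=$51.00
After 3 (month_end (apply 3% monthly interest)): balance=$1803.53 total_interest=$103.53
After 4 (withdraw($50)): balance=$1753.53 total_interest=$103.53
After 5 (year_end (apply 5% annual interest)): balance=$1841.20 total_interest=$191.20
After 6 (year_end (apply 5% annual interest)): balance=$1933.26 total_interest=$283.26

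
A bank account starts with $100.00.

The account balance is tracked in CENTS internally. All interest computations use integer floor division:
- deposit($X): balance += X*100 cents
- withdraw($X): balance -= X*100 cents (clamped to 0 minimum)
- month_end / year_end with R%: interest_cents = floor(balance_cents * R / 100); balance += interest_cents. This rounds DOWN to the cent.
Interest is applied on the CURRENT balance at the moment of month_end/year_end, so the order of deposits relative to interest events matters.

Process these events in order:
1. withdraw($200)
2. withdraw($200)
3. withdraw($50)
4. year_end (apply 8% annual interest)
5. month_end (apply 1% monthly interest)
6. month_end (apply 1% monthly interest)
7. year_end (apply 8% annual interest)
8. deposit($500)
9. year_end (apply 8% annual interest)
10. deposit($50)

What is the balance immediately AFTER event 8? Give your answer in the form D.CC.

Answer: 500.00

Derivation:
After 1 (withdraw($200)): balance=$0.00 total_interest=$0.00
After 2 (withdraw($200)): balance=$0.00 total_interest=$0.00
After 3 (withdraw($50)): balance=$0.00 total_interest=$0.00
After 4 (year_end (apply 8% annual interest)): balance=$0.00 total_interest=$0.00
After 5 (month_end (apply 1% monthly interest)): balance=$0.00 total_interest=$0.00
After 6 (month_end (apply 1% monthly interest)): balance=$0.00 total_interest=$0.00
After 7 (year_end (apply 8% annual interest)): balance=$0.00 total_interest=$0.00
After 8 (deposit($500)): balance=$500.00 total_interest=$0.00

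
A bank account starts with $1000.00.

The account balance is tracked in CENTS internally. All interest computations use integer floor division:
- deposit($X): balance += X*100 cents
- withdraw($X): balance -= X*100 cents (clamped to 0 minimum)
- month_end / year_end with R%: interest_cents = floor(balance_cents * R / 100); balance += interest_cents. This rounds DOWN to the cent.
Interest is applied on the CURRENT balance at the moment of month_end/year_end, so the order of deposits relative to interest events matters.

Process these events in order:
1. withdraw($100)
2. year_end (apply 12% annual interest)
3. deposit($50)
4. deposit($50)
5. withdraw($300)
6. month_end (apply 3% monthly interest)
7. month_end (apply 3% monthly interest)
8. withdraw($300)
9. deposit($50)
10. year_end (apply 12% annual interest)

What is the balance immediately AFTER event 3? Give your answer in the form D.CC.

After 1 (withdraw($100)): balance=$900.00 total_interest=$0.00
After 2 (year_end (apply 12% annual interest)): balance=$1008.00 total_interest=$108.00
After 3 (deposit($50)): balance=$1058.00 total_interest=$108.00

Answer: 1058.00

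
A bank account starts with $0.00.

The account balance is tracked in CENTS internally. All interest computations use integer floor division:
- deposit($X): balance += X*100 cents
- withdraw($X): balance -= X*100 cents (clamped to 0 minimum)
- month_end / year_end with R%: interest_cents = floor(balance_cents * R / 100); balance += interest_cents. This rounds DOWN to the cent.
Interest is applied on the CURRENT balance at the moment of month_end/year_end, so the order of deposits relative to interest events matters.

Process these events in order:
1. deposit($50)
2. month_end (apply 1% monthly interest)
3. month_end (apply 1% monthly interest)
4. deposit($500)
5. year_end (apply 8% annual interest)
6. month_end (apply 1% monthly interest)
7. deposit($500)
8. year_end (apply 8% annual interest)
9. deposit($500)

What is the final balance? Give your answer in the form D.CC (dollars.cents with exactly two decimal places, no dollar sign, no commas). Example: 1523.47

After 1 (deposit($50)): balance=$50.00 total_interest=$0.00
After 2 (month_end (apply 1% monthly interest)): balance=$50.50 total_interest=$0.50
After 3 (month_end (apply 1% monthly interest)): balance=$51.00 total_interest=$1.00
After 4 (deposit($500)): balance=$551.00 total_interest=$1.00
After 5 (year_end (apply 8% annual interest)): balance=$595.08 total_interest=$45.08
After 6 (month_end (apply 1% monthly interest)): balance=$601.03 total_interest=$51.03
After 7 (deposit($500)): balance=$1101.03 total_interest=$51.03
After 8 (year_end (apply 8% annual interest)): balance=$1189.11 total_interest=$139.11
After 9 (deposit($500)): balance=$1689.11 total_interest=$139.11

Answer: 1689.11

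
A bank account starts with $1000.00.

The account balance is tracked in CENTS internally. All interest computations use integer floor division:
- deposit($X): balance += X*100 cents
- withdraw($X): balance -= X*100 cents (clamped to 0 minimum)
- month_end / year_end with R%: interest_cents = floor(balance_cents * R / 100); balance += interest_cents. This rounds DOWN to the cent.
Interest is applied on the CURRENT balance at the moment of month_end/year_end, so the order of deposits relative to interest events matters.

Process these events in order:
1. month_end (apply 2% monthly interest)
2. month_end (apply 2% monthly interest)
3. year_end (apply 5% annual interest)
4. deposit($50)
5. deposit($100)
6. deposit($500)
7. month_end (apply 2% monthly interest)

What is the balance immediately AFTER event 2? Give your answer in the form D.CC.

Answer: 1040.40

Derivation:
After 1 (month_end (apply 2% monthly interest)): balance=$1020.00 total_interest=$20.00
After 2 (month_end (apply 2% monthly interest)): balance=$1040.40 total_interest=$40.40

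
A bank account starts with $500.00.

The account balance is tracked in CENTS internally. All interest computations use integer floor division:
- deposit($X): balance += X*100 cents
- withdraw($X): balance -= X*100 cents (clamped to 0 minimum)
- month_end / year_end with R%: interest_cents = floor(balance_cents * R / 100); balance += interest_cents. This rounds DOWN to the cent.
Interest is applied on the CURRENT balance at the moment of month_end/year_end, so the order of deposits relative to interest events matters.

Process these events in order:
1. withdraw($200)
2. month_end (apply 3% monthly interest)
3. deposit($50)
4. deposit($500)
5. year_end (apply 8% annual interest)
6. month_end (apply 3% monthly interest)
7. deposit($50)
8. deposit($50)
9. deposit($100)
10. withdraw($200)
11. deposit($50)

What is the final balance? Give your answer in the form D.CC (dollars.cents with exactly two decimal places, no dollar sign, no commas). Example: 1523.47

Answer: 1005.55

Derivation:
After 1 (withdraw($200)): balance=$300.00 total_interest=$0.00
After 2 (month_end (apply 3% monthly interest)): balance=$309.00 total_interest=$9.00
After 3 (deposit($50)): balance=$359.00 total_interest=$9.00
After 4 (deposit($500)): balance=$859.00 total_interest=$9.00
After 5 (year_end (apply 8% annual interest)): balance=$927.72 total_interest=$77.72
After 6 (month_end (apply 3% monthly interest)): balance=$955.55 total_interest=$105.55
After 7 (deposit($50)): balance=$1005.55 total_interest=$105.55
After 8 (deposit($50)): balance=$1055.55 total_interest=$105.55
After 9 (deposit($100)): balance=$1155.55 total_interest=$105.55
After 10 (withdraw($200)): balance=$955.55 total_interest=$105.55
After 11 (deposit($50)): balance=$1005.55 total_interest=$105.55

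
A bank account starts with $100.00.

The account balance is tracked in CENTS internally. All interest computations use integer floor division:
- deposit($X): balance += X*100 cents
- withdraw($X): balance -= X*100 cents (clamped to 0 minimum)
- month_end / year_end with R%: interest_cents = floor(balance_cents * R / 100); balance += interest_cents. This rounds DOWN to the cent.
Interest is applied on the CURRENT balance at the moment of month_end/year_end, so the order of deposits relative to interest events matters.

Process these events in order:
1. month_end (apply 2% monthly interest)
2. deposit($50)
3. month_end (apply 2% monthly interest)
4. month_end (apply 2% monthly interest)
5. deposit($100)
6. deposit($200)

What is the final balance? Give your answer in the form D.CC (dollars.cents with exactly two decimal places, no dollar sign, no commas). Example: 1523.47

Answer: 458.14

Derivation:
After 1 (month_end (apply 2% monthly interest)): balance=$102.00 total_interest=$2.00
After 2 (deposit($50)): balance=$152.00 total_interest=$2.00
After 3 (month_end (apply 2% monthly interest)): balance=$155.04 total_interest=$5.04
After 4 (month_end (apply 2% monthly interest)): balance=$158.14 total_interest=$8.14
After 5 (deposit($100)): balance=$258.14 total_interest=$8.14
After 6 (deposit($200)): balance=$458.14 total_interest=$8.14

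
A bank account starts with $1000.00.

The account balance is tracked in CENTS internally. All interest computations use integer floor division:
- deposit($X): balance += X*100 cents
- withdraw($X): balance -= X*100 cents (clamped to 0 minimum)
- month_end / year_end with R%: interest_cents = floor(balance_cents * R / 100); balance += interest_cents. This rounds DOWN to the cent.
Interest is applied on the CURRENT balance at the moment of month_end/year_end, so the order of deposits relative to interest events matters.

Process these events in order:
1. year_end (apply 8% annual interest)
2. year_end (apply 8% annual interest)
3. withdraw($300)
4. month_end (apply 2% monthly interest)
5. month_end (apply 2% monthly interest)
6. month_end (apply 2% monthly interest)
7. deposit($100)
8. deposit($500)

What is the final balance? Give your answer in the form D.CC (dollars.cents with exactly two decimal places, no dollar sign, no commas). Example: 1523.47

After 1 (year_end (apply 8% annual interest)): balance=$1080.00 total_interest=$80.00
After 2 (year_end (apply 8% annual interest)): balance=$1166.40 total_interest=$166.40
After 3 (withdraw($300)): balance=$866.40 total_interest=$166.40
After 4 (month_end (apply 2% monthly interest)): balance=$883.72 total_interest=$183.72
After 5 (month_end (apply 2% monthly interest)): balance=$901.39 total_interest=$201.39
After 6 (month_end (apply 2% monthly interest)): balance=$919.41 total_interest=$219.41
After 7 (deposit($100)): balance=$1019.41 total_interest=$219.41
After 8 (deposit($500)): balance=$1519.41 total_interest=$219.41

Answer: 1519.41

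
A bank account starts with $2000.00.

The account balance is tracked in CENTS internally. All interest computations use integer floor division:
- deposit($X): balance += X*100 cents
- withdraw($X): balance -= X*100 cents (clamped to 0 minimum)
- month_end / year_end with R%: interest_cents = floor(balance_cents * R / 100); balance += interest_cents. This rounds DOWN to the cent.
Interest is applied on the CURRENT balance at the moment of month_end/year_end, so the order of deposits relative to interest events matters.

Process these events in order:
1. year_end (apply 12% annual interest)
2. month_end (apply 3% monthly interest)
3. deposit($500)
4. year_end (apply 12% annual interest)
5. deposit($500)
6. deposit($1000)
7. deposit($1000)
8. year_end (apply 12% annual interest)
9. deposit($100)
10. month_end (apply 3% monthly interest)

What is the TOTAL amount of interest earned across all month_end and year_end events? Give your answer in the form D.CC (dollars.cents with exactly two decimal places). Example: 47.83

After 1 (year_end (apply 12% annual interest)): balance=$2240.00 total_interest=$240.00
After 2 (month_end (apply 3% monthly interest)): balance=$2307.20 total_interest=$307.20
After 3 (deposit($500)): balance=$2807.20 total_interest=$307.20
After 4 (year_end (apply 12% annual interest)): balance=$3144.06 total_interest=$644.06
After 5 (deposit($500)): balance=$3644.06 total_interest=$644.06
After 6 (deposit($1000)): balance=$4644.06 total_interest=$644.06
After 7 (deposit($1000)): balance=$5644.06 total_interest=$644.06
After 8 (year_end (apply 12% annual interest)): balance=$6321.34 total_interest=$1321.34
After 9 (deposit($100)): balance=$6421.34 total_interest=$1321.34
After 10 (month_end (apply 3% monthly interest)): balance=$6613.98 total_interest=$1513.98

Answer: 1513.98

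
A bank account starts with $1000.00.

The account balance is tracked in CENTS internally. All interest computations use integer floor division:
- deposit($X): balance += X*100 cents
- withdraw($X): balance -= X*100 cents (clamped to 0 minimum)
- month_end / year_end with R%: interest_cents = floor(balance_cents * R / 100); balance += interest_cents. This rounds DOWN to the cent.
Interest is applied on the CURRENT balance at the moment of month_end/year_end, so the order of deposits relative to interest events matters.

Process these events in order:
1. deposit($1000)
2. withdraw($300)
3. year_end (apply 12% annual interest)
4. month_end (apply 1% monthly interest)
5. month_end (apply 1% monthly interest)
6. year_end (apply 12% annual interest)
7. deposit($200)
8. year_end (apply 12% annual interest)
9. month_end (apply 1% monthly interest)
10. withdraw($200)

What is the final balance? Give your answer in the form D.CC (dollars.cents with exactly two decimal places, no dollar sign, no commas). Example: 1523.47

Answer: 2486.98

Derivation:
After 1 (deposit($1000)): balance=$2000.00 total_interest=$0.00
After 2 (withdraw($300)): balance=$1700.00 total_interest=$0.00
After 3 (year_end (apply 12% annual interest)): balance=$1904.00 total_interest=$204.00
After 4 (month_end (apply 1% monthly interest)): balance=$1923.04 total_interest=$223.04
After 5 (month_end (apply 1% monthly interest)): balance=$1942.27 total_interest=$242.27
After 6 (year_end (apply 12% annual interest)): balance=$2175.34 total_interest=$475.34
After 7 (deposit($200)): balance=$2375.34 total_interest=$475.34
After 8 (year_end (apply 12% annual interest)): balance=$2660.38 total_interest=$760.38
After 9 (month_end (apply 1% monthly interest)): balance=$2686.98 total_interest=$786.98
After 10 (withdraw($200)): balance=$2486.98 total_interest=$786.98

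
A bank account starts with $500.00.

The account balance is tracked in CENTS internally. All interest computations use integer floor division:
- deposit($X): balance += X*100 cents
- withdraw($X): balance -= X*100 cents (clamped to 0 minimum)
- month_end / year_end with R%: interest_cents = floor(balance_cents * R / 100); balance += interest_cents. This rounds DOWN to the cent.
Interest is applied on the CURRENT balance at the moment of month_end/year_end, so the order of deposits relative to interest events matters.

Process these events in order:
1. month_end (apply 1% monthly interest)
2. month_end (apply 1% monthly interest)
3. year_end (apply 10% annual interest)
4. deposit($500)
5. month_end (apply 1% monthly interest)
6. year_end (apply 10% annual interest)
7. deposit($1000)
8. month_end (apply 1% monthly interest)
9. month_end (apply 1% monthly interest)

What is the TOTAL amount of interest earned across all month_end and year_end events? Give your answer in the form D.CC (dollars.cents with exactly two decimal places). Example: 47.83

Answer: 222.60

Derivation:
After 1 (month_end (apply 1% monthly interest)): balance=$505.00 total_interest=$5.00
After 2 (month_end (apply 1% monthly interest)): balance=$510.05 total_interest=$10.05
After 3 (year_end (apply 10% annual interest)): balance=$561.05 total_interest=$61.05
After 4 (deposit($500)): balance=$1061.05 total_interest=$61.05
After 5 (month_end (apply 1% monthly interest)): balance=$1071.66 total_interest=$71.66
After 6 (year_end (apply 10% annual interest)): balance=$1178.82 total_interest=$178.82
After 7 (deposit($1000)): balance=$2178.82 total_interest=$178.82
After 8 (month_end (apply 1% monthly interest)): balance=$2200.60 total_interest=$200.60
After 9 (month_end (apply 1% monthly interest)): balance=$2222.60 total_interest=$222.60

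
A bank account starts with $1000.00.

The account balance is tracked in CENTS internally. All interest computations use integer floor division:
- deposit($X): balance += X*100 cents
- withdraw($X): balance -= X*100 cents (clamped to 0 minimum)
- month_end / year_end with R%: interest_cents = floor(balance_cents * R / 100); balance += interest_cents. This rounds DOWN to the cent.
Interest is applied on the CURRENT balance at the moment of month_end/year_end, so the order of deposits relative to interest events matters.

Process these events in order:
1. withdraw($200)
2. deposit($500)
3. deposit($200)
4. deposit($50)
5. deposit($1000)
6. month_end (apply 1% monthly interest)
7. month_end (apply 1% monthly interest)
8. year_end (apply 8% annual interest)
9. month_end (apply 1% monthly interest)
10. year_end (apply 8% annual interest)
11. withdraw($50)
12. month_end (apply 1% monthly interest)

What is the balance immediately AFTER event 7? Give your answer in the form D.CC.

Answer: 2601.25

Derivation:
After 1 (withdraw($200)): balance=$800.00 total_interest=$0.00
After 2 (deposit($500)): balance=$1300.00 total_interest=$0.00
After 3 (deposit($200)): balance=$1500.00 total_interest=$0.00
After 4 (deposit($50)): balance=$1550.00 total_interest=$0.00
After 5 (deposit($1000)): balance=$2550.00 total_interest=$0.00
After 6 (month_end (apply 1% monthly interest)): balance=$2575.50 total_interest=$25.50
After 7 (month_end (apply 1% monthly interest)): balance=$2601.25 total_interest=$51.25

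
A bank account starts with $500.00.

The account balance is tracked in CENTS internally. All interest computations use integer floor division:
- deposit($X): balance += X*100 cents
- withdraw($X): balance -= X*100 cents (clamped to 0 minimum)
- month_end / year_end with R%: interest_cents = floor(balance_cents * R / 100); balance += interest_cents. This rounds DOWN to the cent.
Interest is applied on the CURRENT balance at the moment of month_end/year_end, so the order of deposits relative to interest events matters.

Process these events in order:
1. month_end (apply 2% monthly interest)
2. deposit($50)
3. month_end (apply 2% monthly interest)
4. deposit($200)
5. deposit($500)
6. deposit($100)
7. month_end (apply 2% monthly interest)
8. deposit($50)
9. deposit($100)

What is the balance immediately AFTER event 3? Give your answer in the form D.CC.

After 1 (month_end (apply 2% monthly interest)): balance=$510.00 total_interest=$10.00
After 2 (deposit($50)): balance=$560.00 total_interest=$10.00
After 3 (month_end (apply 2% monthly interest)): balance=$571.20 total_interest=$21.20

Answer: 571.20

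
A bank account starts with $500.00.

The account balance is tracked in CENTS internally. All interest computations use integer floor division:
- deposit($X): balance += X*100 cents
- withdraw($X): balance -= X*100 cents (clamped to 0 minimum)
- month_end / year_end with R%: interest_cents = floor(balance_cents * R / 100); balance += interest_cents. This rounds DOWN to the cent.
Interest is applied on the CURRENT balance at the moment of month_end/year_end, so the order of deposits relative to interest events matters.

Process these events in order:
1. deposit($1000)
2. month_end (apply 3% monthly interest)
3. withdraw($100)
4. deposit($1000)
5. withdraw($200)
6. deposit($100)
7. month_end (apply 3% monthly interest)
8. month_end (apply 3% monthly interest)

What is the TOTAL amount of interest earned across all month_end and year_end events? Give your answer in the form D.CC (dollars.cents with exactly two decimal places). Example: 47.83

Answer: 187.81

Derivation:
After 1 (deposit($1000)): balance=$1500.00 total_interest=$0.00
After 2 (month_end (apply 3% monthly interest)): balance=$1545.00 total_interest=$45.00
After 3 (withdraw($100)): balance=$1445.00 total_interest=$45.00
After 4 (deposit($1000)): balance=$2445.00 total_interest=$45.00
After 5 (withdraw($200)): balance=$2245.00 total_interest=$45.00
After 6 (deposit($100)): balance=$2345.00 total_interest=$45.00
After 7 (month_end (apply 3% monthly interest)): balance=$2415.35 total_interest=$115.35
After 8 (month_end (apply 3% monthly interest)): balance=$2487.81 total_interest=$187.81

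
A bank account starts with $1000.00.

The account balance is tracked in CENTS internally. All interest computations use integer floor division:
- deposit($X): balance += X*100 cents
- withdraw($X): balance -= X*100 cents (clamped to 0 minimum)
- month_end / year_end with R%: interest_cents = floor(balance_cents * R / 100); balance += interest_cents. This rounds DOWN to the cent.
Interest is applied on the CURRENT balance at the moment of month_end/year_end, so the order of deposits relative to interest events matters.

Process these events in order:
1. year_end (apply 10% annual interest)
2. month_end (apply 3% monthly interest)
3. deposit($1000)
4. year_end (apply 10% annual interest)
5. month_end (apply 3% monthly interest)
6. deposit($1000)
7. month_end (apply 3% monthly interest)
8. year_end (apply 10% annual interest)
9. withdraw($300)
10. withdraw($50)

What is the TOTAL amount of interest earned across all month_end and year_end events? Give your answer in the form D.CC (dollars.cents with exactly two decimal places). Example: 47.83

After 1 (year_end (apply 10% annual interest)): balance=$1100.00 total_interest=$100.00
After 2 (month_end (apply 3% monthly interest)): balance=$1133.00 total_interest=$133.00
After 3 (deposit($1000)): balance=$2133.00 total_interest=$133.00
After 4 (year_end (apply 10% annual interest)): balance=$2346.30 total_interest=$346.30
After 5 (month_end (apply 3% monthly interest)): balance=$2416.68 total_interest=$416.68
After 6 (deposit($1000)): balance=$3416.68 total_interest=$416.68
After 7 (month_end (apply 3% monthly interest)): balance=$3519.18 total_interest=$519.18
After 8 (year_end (apply 10% annual interest)): balance=$3871.09 total_interest=$871.09
After 9 (withdraw($300)): balance=$3571.09 total_interest=$871.09
After 10 (withdraw($50)): balance=$3521.09 total_interest=$871.09

Answer: 871.09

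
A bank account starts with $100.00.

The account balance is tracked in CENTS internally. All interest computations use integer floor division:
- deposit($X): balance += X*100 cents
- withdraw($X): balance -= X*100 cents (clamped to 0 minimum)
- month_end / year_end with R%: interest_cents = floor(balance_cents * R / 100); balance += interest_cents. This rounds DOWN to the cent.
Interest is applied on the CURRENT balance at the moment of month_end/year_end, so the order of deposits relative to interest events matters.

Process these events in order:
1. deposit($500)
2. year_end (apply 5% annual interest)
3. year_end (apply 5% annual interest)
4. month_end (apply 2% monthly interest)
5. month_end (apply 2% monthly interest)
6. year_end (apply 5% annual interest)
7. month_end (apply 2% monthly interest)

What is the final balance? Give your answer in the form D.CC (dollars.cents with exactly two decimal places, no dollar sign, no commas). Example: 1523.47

After 1 (deposit($500)): balance=$600.00 total_interest=$0.00
After 2 (year_end (apply 5% annual interest)): balance=$630.00 total_interest=$30.00
After 3 (year_end (apply 5% annual interest)): balance=$661.50 total_interest=$61.50
After 4 (month_end (apply 2% monthly interest)): balance=$674.73 total_interest=$74.73
After 5 (month_end (apply 2% monthly interest)): balance=$688.22 total_interest=$88.22
After 6 (year_end (apply 5% annual interest)): balance=$722.63 total_interest=$122.63
After 7 (month_end (apply 2% monthly interest)): balance=$737.08 total_interest=$137.08

Answer: 737.08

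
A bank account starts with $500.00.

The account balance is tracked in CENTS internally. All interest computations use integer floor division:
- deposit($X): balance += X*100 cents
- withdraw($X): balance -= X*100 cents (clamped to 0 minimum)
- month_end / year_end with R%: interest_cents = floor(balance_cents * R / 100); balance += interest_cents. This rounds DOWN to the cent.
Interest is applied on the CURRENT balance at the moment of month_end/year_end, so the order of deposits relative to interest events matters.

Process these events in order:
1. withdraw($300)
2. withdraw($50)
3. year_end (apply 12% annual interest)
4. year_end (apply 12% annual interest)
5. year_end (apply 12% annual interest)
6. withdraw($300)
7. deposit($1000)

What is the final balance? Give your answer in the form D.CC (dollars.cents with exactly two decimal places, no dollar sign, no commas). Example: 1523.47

Answer: 1000.00

Derivation:
After 1 (withdraw($300)): balance=$200.00 total_interest=$0.00
After 2 (withdraw($50)): balance=$150.00 total_interest=$0.00
After 3 (year_end (apply 12% annual interest)): balance=$168.00 total_interest=$18.00
After 4 (year_end (apply 12% annual interest)): balance=$188.16 total_interest=$38.16
After 5 (year_end (apply 12% annual interest)): balance=$210.73 total_interest=$60.73
After 6 (withdraw($300)): balance=$0.00 total_interest=$60.73
After 7 (deposit($1000)): balance=$1000.00 total_interest=$60.73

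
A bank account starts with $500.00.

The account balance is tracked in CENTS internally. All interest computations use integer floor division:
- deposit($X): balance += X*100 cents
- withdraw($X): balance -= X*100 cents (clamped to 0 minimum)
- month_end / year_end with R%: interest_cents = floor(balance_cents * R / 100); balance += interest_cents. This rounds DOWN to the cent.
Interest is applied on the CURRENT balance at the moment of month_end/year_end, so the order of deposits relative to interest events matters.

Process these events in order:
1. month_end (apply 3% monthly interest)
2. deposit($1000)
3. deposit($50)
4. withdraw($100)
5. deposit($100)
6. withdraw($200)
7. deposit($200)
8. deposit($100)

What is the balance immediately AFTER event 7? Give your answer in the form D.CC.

After 1 (month_end (apply 3% monthly interest)): balance=$515.00 total_interest=$15.00
After 2 (deposit($1000)): balance=$1515.00 total_interest=$15.00
After 3 (deposit($50)): balance=$1565.00 total_interest=$15.00
After 4 (withdraw($100)): balance=$1465.00 total_interest=$15.00
After 5 (deposit($100)): balance=$1565.00 total_interest=$15.00
After 6 (withdraw($200)): balance=$1365.00 total_interest=$15.00
After 7 (deposit($200)): balance=$1565.00 total_interest=$15.00

Answer: 1565.00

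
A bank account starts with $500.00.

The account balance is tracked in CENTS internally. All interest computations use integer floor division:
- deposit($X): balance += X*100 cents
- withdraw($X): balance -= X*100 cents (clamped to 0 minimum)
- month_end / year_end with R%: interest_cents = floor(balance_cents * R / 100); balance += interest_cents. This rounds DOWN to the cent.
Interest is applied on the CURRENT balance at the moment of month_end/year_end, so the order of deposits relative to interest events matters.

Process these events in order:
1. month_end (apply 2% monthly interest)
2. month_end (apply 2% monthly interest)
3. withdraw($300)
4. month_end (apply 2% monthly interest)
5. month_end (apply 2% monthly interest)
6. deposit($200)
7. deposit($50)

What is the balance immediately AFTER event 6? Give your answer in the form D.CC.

After 1 (month_end (apply 2% monthly interest)): balance=$510.00 total_interest=$10.00
After 2 (month_end (apply 2% monthly interest)): balance=$520.20 total_interest=$20.20
After 3 (withdraw($300)): balance=$220.20 total_interest=$20.20
After 4 (month_end (apply 2% monthly interest)): balance=$224.60 total_interest=$24.60
After 5 (month_end (apply 2% monthly interest)): balance=$229.09 total_interest=$29.09
After 6 (deposit($200)): balance=$429.09 total_interest=$29.09

Answer: 429.09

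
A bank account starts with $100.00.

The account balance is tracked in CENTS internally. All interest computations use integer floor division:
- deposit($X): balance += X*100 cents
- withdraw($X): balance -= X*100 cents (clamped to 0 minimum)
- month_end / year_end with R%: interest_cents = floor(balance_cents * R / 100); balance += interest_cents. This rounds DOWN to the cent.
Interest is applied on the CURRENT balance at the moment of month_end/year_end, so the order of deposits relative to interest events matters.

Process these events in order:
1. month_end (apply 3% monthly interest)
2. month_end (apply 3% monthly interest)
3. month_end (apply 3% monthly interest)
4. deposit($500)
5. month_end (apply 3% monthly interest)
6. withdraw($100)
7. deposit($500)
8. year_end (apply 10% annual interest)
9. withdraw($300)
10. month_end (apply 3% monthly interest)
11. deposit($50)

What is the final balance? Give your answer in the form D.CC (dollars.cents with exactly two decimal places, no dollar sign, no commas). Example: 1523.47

After 1 (month_end (apply 3% monthly interest)): balance=$103.00 total_interest=$3.00
After 2 (month_end (apply 3% monthly interest)): balance=$106.09 total_interest=$6.09
After 3 (month_end (apply 3% monthly interest)): balance=$109.27 total_interest=$9.27
After 4 (deposit($500)): balance=$609.27 total_interest=$9.27
After 5 (month_end (apply 3% monthly interest)): balance=$627.54 total_interest=$27.54
After 6 (withdraw($100)): balance=$527.54 total_interest=$27.54
After 7 (deposit($500)): balance=$1027.54 total_interest=$27.54
After 8 (year_end (apply 10% annual interest)): balance=$1130.29 total_interest=$130.29
After 9 (withdraw($300)): balance=$830.29 total_interest=$130.29
After 10 (month_end (apply 3% monthly interest)): balance=$855.19 total_interest=$155.19
After 11 (deposit($50)): balance=$905.19 total_interest=$155.19

Answer: 905.19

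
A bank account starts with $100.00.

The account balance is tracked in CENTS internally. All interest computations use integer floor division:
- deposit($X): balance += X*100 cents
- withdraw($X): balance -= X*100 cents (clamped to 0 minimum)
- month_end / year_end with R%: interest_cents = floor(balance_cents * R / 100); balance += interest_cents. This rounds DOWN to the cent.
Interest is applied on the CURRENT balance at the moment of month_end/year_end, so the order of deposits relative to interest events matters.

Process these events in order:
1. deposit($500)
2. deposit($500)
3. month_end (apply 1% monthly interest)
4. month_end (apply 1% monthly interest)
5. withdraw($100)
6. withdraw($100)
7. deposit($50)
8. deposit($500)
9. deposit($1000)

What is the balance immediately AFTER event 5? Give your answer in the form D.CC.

Answer: 1022.11

Derivation:
After 1 (deposit($500)): balance=$600.00 total_interest=$0.00
After 2 (deposit($500)): balance=$1100.00 total_interest=$0.00
After 3 (month_end (apply 1% monthly interest)): balance=$1111.00 total_interest=$11.00
After 4 (month_end (apply 1% monthly interest)): balance=$1122.11 total_interest=$22.11
After 5 (withdraw($100)): balance=$1022.11 total_interest=$22.11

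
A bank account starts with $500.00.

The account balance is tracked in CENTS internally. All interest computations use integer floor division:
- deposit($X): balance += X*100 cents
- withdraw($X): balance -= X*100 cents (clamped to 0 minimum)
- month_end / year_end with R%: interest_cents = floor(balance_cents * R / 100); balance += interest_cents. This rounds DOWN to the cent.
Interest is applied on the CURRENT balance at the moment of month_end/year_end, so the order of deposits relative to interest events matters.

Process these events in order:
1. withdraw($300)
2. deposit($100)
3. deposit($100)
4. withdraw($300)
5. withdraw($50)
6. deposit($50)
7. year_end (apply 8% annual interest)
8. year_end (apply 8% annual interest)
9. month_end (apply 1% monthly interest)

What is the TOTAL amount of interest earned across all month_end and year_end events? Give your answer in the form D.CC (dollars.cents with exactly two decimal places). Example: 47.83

After 1 (withdraw($300)): balance=$200.00 total_interest=$0.00
After 2 (deposit($100)): balance=$300.00 total_interest=$0.00
After 3 (deposit($100)): balance=$400.00 total_interest=$0.00
After 4 (withdraw($300)): balance=$100.00 total_interest=$0.00
After 5 (withdraw($50)): balance=$50.00 total_interest=$0.00
After 6 (deposit($50)): balance=$100.00 total_interest=$0.00
After 7 (year_end (apply 8% annual interest)): balance=$108.00 total_interest=$8.00
After 8 (year_end (apply 8% annual interest)): balance=$116.64 total_interest=$16.64
After 9 (month_end (apply 1% monthly interest)): balance=$117.80 total_interest=$17.80

Answer: 17.80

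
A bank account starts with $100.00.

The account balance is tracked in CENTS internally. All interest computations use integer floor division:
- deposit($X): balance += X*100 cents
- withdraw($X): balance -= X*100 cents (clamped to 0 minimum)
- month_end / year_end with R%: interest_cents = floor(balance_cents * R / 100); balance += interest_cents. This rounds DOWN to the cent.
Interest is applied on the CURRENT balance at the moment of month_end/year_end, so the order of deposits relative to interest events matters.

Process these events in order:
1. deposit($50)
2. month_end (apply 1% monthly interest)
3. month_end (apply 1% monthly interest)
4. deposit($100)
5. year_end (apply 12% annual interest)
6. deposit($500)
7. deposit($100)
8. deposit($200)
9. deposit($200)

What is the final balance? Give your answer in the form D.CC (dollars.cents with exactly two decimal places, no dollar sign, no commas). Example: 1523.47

Answer: 1283.37

Derivation:
After 1 (deposit($50)): balance=$150.00 total_interest=$0.00
After 2 (month_end (apply 1% monthly interest)): balance=$151.50 total_interest=$1.50
After 3 (month_end (apply 1% monthly interest)): balance=$153.01 total_interest=$3.01
After 4 (deposit($100)): balance=$253.01 total_interest=$3.01
After 5 (year_end (apply 12% annual interest)): balance=$283.37 total_interest=$33.37
After 6 (deposit($500)): balance=$783.37 total_interest=$33.37
After 7 (deposit($100)): balance=$883.37 total_interest=$33.37
After 8 (deposit($200)): balance=$1083.37 total_interest=$33.37
After 9 (deposit($200)): balance=$1283.37 total_interest=$33.37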